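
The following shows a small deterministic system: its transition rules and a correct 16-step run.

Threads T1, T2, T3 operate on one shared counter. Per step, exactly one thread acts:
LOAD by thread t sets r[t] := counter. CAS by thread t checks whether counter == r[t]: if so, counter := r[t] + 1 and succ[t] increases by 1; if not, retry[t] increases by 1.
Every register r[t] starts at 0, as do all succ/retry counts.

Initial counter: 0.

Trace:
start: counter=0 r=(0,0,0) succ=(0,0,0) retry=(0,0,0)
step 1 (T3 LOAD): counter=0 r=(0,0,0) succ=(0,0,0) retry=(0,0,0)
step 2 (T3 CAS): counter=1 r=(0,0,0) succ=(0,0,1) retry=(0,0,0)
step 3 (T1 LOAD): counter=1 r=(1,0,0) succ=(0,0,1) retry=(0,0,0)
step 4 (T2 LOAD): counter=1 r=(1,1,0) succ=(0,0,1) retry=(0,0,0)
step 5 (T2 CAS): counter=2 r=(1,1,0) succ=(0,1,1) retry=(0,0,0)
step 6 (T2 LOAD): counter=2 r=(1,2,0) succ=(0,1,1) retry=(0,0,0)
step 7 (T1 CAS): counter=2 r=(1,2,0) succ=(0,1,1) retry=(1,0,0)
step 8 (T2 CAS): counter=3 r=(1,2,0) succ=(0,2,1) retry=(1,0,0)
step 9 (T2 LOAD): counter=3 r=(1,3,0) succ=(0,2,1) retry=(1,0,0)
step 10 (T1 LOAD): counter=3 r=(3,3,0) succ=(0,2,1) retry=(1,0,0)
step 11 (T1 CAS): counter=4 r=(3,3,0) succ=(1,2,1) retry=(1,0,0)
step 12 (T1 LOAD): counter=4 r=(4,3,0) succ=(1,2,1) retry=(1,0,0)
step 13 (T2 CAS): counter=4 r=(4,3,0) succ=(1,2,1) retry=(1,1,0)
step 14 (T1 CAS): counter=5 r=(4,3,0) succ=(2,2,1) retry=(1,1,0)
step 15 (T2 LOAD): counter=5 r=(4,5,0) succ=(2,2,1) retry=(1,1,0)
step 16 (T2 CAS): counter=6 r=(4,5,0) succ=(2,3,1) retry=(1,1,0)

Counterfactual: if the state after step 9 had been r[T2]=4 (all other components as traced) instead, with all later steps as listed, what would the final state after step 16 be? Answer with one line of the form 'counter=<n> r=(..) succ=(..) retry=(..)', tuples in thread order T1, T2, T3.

state after step 9 := counter=3 r=(1,4,0) succ=(0,2,1) retry=(1,0,0)
step 10 (T1 LOAD): counter=3 r=(3,4,0) succ=(0,2,1) retry=(1,0,0)
step 11 (T1 CAS): counter=4 r=(3,4,0) succ=(1,2,1) retry=(1,0,0)
step 12 (T1 LOAD): counter=4 r=(4,4,0) succ=(1,2,1) retry=(1,0,0)
step 13 (T2 CAS): counter=5 r=(4,4,0) succ=(1,3,1) retry=(1,0,0)
step 14 (T1 CAS): counter=5 r=(4,4,0) succ=(1,3,1) retry=(2,0,0)
step 15 (T2 LOAD): counter=5 r=(4,5,0) succ=(1,3,1) retry=(2,0,0)
step 16 (T2 CAS): counter=6 r=(4,5,0) succ=(1,4,1) retry=(2,0,0)

counter=6 r=(4,5,0) succ=(1,4,1) retry=(2,0,0)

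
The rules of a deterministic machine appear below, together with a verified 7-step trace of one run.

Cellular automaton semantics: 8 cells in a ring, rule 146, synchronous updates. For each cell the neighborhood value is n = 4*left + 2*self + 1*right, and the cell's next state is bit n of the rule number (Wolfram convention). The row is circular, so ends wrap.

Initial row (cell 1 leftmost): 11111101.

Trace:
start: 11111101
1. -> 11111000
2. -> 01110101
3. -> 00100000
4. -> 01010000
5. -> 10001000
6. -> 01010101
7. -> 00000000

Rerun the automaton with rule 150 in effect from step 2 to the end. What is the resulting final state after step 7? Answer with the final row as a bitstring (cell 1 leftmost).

00100101

(re-executing steps 2..7 under rule 150; state before step 2: 11111000)
2. -> 01110101
3. -> 00100101
4. -> 11111101
5. -> 11111000
6. -> 01110101
7. -> 00100101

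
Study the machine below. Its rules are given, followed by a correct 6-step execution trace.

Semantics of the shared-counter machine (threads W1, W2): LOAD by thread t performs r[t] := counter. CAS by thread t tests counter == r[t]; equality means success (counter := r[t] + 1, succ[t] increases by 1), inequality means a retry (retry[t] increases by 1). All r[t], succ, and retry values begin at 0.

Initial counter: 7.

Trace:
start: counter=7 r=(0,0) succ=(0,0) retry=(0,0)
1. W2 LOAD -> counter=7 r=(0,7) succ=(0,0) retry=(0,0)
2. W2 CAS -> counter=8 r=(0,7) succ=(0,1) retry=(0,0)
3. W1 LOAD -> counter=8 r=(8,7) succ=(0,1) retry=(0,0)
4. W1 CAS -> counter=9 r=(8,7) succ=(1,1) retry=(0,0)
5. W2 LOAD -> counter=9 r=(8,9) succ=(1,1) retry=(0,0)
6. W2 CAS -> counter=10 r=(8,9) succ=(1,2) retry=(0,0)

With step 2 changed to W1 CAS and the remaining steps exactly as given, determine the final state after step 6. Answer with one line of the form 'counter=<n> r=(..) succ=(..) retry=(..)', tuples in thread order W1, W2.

(re-executing from step 2 with the substitution; state before step 2: counter=7 r=(0,7) succ=(0,0) retry=(0,0))
2. W1 CAS -> counter=7 r=(0,7) succ=(0,0) retry=(1,0)
3. W1 LOAD -> counter=7 r=(7,7) succ=(0,0) retry=(1,0)
4. W1 CAS -> counter=8 r=(7,7) succ=(1,0) retry=(1,0)
5. W2 LOAD -> counter=8 r=(7,8) succ=(1,0) retry=(1,0)
6. W2 CAS -> counter=9 r=(7,8) succ=(1,1) retry=(1,0)

counter=9 r=(7,8) succ=(1,1) retry=(1,0)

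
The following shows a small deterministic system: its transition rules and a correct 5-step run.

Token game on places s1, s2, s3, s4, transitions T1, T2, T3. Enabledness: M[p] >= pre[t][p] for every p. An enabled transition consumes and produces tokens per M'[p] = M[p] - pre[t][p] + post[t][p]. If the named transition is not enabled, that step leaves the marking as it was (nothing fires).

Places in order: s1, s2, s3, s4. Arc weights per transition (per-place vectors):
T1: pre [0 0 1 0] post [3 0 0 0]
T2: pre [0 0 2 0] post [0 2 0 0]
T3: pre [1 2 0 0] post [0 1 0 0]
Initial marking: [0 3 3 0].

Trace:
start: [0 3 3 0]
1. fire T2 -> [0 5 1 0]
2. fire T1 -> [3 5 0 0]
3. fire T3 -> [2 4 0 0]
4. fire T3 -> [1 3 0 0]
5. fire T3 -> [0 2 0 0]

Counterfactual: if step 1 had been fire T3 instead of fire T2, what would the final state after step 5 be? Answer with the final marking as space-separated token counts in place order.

1 1 2 0

(re-executing from step 1 with the substitution; state before step 1: [0 3 3 0])
1. fire T3 -> [0 3 3 0]
2. fire T1 -> [3 3 2 0]
3. fire T3 -> [2 2 2 0]
4. fire T3 -> [1 1 2 0]
5. fire T3 -> [1 1 2 0]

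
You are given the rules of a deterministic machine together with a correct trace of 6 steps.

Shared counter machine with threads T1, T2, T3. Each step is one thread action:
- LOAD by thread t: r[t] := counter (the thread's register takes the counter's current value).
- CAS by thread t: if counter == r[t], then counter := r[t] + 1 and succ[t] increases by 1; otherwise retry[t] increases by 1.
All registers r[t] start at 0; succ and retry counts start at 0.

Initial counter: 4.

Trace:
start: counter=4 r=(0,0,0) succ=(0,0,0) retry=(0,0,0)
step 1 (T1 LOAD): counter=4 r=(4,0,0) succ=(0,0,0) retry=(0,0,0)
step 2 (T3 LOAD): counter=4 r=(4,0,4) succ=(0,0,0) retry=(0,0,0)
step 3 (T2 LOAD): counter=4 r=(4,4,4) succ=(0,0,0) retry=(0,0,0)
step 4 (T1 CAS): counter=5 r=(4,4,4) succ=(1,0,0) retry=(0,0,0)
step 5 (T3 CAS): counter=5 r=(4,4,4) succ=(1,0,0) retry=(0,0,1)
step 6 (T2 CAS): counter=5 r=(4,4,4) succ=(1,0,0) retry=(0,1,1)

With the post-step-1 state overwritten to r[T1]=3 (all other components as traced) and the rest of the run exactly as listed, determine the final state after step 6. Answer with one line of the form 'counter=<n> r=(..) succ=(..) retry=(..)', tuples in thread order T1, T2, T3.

counter=5 r=(3,4,4) succ=(0,0,1) retry=(1,1,0)

state after step 1 := counter=4 r=(3,0,0) succ=(0,0,0) retry=(0,0,0)
step 2 (T3 LOAD): counter=4 r=(3,0,4) succ=(0,0,0) retry=(0,0,0)
step 3 (T2 LOAD): counter=4 r=(3,4,4) succ=(0,0,0) retry=(0,0,0)
step 4 (T1 CAS): counter=4 r=(3,4,4) succ=(0,0,0) retry=(1,0,0)
step 5 (T3 CAS): counter=5 r=(3,4,4) succ=(0,0,1) retry=(1,0,0)
step 6 (T2 CAS): counter=5 r=(3,4,4) succ=(0,0,1) retry=(1,1,0)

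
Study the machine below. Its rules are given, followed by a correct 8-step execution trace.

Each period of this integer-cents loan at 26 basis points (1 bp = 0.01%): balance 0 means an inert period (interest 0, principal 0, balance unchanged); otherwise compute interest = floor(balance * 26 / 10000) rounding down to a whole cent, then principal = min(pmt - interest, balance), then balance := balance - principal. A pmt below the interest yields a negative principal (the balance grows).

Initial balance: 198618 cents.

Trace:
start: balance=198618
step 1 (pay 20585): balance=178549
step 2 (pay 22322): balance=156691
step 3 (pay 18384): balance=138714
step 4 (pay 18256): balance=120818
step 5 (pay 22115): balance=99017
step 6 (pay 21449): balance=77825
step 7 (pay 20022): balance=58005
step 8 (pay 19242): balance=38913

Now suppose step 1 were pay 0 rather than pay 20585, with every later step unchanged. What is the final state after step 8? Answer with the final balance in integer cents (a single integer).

(re-executing from step 1 with the substitution; state before step 1: balance=198618)
step 1 (pay 0): balance=199134
step 2 (pay 22322): balance=177329
step 3 (pay 18384): balance=159406
step 4 (pay 18256): balance=141564
step 5 (pay 22115): balance=119817
step 6 (pay 21449): balance=98679
step 7 (pay 20022): balance=78913
step 8 (pay 19242): balance=59876

59876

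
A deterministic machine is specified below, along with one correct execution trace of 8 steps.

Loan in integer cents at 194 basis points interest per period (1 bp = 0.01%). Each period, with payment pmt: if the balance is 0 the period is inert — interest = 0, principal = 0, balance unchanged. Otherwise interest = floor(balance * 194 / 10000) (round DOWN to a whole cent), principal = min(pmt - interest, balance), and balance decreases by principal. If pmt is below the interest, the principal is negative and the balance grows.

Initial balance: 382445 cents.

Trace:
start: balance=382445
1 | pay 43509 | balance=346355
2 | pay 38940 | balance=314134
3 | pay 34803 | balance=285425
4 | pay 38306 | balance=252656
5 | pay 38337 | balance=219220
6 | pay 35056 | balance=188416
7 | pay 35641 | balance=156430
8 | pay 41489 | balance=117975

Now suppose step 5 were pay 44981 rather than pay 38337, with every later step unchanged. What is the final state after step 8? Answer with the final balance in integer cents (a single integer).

110936

(re-executing from step 5 with the substitution; state before step 5: balance=252656)
5 | pay 44981 | balance=212576
6 | pay 35056 | balance=181643
7 | pay 35641 | balance=149525
8 | pay 41489 | balance=110936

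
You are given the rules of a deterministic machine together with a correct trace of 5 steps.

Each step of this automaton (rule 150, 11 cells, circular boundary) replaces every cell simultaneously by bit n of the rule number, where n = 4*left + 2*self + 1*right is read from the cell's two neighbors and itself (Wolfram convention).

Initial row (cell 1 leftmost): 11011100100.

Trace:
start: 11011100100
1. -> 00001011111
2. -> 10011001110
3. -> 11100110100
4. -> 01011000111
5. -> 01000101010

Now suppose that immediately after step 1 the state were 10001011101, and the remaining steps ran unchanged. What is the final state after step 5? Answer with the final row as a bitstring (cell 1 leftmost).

state after step 1 := 10001011101
2. -> 01011001000
3. -> 11000111100
4. -> 00101011011
5. -> 11101000000

11101000000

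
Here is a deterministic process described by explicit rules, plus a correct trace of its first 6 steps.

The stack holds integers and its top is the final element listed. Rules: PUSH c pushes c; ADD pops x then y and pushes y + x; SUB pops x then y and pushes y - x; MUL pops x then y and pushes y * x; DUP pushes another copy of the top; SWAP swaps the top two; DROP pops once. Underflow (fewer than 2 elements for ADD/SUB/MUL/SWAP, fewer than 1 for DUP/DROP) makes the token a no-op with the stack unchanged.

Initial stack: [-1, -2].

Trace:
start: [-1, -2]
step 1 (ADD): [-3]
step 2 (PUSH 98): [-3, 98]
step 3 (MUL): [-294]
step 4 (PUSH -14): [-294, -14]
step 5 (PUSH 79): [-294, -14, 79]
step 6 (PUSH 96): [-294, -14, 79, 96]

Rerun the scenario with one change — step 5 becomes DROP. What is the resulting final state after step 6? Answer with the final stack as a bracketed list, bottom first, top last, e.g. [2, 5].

(re-executing from step 5 with the substitution; state before step 5: [-294, -14])
step 5 (DROP): [-294]
step 6 (PUSH 96): [-294, 96]

[-294, 96]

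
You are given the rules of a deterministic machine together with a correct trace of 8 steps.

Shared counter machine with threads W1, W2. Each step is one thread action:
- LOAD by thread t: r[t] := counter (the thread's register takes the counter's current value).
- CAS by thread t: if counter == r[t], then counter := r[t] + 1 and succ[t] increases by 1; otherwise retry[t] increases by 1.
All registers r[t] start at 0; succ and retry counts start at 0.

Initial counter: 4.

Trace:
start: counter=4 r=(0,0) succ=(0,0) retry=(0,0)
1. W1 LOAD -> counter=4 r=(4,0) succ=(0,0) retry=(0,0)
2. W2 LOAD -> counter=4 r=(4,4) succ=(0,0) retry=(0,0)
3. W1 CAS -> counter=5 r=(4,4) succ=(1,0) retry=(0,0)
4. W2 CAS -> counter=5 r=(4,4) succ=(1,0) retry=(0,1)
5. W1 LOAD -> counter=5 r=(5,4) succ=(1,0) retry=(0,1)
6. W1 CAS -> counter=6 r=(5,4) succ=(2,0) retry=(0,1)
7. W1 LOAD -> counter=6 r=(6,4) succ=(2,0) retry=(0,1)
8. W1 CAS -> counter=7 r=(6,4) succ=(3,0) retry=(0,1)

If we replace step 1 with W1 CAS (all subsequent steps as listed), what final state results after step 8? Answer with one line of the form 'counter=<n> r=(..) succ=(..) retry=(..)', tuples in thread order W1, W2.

(re-executing from step 1 with the substitution; state before step 1: counter=4 r=(0,0) succ=(0,0) retry=(0,0))
1. W1 CAS -> counter=4 r=(0,0) succ=(0,0) retry=(1,0)
2. W2 LOAD -> counter=4 r=(0,4) succ=(0,0) retry=(1,0)
3. W1 CAS -> counter=4 r=(0,4) succ=(0,0) retry=(2,0)
4. W2 CAS -> counter=5 r=(0,4) succ=(0,1) retry=(2,0)
5. W1 LOAD -> counter=5 r=(5,4) succ=(0,1) retry=(2,0)
6. W1 CAS -> counter=6 r=(5,4) succ=(1,1) retry=(2,0)
7. W1 LOAD -> counter=6 r=(6,4) succ=(1,1) retry=(2,0)
8. W1 CAS -> counter=7 r=(6,4) succ=(2,1) retry=(2,0)

counter=7 r=(6,4) succ=(2,1) retry=(2,0)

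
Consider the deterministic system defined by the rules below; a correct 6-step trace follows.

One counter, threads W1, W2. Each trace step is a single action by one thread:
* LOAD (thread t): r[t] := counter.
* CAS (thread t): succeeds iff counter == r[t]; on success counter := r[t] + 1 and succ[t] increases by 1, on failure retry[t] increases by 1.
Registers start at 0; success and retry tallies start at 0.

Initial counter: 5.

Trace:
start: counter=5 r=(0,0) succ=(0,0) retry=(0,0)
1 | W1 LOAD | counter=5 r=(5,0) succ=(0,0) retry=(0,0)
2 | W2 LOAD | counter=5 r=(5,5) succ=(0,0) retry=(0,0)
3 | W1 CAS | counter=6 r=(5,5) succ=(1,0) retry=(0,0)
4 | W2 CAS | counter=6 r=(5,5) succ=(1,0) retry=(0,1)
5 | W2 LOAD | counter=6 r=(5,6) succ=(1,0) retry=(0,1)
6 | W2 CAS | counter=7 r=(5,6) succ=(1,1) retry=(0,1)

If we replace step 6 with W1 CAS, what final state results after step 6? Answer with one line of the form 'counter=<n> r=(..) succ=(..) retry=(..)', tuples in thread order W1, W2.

counter=6 r=(5,6) succ=(1,0) retry=(1,1)

(re-executing from step 6 with the substitution; state before step 6: counter=6 r=(5,6) succ=(1,0) retry=(0,1))
6 | W1 CAS | counter=6 r=(5,6) succ=(1,0) retry=(1,1)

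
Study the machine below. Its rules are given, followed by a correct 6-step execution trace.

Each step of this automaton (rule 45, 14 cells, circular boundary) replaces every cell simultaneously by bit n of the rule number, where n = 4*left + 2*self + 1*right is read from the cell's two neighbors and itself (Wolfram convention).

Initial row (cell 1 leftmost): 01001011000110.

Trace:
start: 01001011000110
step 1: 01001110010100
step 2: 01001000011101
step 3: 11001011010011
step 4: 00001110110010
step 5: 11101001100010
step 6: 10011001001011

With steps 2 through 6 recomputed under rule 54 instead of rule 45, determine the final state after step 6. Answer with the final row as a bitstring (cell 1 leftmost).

(re-executing steps 2..6 under rule 54; state before step 2: 01001110010100)
step 2: 11110001111110
step 3: 00001010000001
step 4: 10011111000011
step 5: 01100000100100
step 6: 10010001111110

10010001111110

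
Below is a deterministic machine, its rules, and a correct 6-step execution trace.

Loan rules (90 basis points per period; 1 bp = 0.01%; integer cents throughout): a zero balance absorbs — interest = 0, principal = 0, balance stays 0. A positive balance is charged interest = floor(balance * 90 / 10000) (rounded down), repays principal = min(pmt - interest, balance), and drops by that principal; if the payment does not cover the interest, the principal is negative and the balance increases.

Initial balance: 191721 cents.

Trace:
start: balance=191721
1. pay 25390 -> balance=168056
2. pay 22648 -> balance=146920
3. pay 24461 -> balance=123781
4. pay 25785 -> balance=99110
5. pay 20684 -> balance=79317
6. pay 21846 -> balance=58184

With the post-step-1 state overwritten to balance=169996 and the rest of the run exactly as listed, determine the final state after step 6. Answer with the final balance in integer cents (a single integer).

60211

state after step 1 := balance=169996
2. pay 22648 -> balance=148877
3. pay 24461 -> balance=125755
4. pay 25785 -> balance=101101
5. pay 20684 -> balance=81326
6. pay 21846 -> balance=60211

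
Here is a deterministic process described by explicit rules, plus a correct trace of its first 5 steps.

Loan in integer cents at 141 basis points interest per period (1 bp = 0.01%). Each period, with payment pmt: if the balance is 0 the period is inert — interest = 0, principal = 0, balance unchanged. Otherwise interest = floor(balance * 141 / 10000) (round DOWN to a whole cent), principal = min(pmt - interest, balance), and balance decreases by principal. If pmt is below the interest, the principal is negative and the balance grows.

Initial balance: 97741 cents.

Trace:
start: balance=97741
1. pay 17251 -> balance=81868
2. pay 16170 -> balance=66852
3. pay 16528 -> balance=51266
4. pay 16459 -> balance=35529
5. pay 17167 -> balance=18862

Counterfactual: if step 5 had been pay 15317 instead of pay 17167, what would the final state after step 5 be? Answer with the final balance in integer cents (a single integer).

(re-executing from step 5 with the substitution; state before step 5: balance=35529)
5. pay 15317 -> balance=20712

20712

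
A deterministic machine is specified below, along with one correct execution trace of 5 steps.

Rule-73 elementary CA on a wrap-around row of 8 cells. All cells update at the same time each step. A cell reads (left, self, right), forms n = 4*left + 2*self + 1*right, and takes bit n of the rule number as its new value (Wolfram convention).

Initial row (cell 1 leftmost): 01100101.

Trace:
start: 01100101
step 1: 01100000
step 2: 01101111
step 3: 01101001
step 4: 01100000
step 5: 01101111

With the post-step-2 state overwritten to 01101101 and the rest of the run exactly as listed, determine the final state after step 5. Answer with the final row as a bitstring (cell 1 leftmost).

state after step 2 := 01101101
step 3: 01101100
step 4: 01101101
step 5: 01101100

01101100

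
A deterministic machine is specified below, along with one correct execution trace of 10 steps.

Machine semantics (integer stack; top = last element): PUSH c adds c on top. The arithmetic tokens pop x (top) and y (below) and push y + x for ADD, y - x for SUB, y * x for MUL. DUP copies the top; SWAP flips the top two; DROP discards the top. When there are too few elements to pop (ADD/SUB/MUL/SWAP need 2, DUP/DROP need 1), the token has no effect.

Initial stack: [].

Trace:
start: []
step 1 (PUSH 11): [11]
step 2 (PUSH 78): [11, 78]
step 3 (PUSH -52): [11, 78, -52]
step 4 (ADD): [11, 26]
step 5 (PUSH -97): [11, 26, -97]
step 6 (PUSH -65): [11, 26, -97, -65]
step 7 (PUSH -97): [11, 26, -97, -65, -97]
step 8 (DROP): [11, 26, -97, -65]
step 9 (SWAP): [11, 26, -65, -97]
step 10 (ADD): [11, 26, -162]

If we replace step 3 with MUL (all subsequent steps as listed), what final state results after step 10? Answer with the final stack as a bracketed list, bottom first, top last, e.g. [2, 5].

[858, -162]

(re-executing from step 3 with the substitution; state before step 3: [11, 78])
step 3 (MUL): [858]
step 4 (ADD): [858]
step 5 (PUSH -97): [858, -97]
step 6 (PUSH -65): [858, -97, -65]
step 7 (PUSH -97): [858, -97, -65, -97]
step 8 (DROP): [858, -97, -65]
step 9 (SWAP): [858, -65, -97]
step 10 (ADD): [858, -162]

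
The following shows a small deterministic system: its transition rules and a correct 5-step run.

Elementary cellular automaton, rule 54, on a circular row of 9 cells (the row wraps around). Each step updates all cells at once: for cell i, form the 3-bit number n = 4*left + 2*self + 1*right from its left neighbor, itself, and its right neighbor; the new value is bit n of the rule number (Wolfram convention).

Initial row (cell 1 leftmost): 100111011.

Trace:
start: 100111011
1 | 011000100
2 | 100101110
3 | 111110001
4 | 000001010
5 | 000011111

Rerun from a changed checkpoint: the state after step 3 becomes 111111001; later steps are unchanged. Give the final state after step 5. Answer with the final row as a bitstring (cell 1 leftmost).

000001001

state after step 3 := 111111001
4 | 000000110
5 | 000001001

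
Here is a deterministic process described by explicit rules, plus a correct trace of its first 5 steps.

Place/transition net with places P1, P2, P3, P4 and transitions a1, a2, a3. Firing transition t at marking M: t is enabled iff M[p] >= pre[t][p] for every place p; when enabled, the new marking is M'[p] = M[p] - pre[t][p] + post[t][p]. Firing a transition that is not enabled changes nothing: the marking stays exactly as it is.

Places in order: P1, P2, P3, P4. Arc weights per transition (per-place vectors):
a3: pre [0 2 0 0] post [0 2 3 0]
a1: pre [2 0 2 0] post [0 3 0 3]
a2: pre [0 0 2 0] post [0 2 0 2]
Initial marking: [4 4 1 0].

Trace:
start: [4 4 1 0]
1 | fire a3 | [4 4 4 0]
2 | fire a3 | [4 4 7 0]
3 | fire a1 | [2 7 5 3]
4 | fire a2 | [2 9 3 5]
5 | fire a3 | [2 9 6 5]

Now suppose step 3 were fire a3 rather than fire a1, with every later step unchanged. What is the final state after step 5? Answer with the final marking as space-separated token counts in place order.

(re-executing from step 3 with the substitution; state before step 3: [4 4 7 0])
3 | fire a3 | [4 4 10 0]
4 | fire a2 | [4 6 8 2]
5 | fire a3 | [4 6 11 2]

4 6 11 2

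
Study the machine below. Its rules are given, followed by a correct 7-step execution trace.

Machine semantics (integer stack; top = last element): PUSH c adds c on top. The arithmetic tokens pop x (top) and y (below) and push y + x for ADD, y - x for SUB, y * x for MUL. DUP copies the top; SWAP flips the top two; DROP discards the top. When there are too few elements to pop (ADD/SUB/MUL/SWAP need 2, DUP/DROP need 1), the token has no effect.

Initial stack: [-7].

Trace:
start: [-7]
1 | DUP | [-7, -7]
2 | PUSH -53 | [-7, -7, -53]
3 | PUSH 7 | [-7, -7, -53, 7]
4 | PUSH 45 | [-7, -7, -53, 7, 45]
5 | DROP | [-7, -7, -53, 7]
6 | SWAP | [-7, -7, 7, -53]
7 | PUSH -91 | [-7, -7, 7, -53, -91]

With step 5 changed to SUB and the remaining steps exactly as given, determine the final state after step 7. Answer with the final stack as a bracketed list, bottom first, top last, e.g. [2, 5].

(re-executing from step 5 with the substitution; state before step 5: [-7, -7, -53, 7, 45])
5 | SUB | [-7, -7, -53, -38]
6 | SWAP | [-7, -7, -38, -53]
7 | PUSH -91 | [-7, -7, -38, -53, -91]

[-7, -7, -38, -53, -91]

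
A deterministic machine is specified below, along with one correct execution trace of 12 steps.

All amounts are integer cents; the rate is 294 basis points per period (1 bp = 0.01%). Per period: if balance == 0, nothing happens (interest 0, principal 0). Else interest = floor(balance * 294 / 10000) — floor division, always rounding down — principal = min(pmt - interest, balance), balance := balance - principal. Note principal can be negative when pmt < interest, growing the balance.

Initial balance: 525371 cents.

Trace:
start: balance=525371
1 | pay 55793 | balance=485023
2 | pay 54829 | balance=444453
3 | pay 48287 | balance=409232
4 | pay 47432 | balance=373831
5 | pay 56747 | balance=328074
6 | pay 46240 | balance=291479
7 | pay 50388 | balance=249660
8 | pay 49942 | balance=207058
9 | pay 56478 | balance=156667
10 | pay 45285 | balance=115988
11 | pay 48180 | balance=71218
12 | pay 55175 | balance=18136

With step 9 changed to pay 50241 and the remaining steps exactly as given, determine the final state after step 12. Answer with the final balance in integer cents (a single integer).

24939

(re-executing from step 9 with the substitution; state before step 9: balance=207058)
9 | pay 50241 | balance=162904
10 | pay 45285 | balance=122408
11 | pay 48180 | balance=77826
12 | pay 55175 | balance=24939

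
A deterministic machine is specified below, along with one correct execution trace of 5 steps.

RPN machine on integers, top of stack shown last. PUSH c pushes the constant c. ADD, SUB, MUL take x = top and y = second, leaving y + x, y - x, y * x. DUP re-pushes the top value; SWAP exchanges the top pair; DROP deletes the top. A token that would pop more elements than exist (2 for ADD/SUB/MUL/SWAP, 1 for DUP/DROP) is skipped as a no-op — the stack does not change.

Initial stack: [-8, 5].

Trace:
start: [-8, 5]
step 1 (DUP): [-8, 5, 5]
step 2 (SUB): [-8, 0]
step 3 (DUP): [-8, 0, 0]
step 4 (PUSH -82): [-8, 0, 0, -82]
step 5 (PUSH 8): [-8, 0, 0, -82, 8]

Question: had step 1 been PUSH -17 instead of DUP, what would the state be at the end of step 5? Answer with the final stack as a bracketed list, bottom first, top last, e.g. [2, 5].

(re-executing from step 1 with the substitution; state before step 1: [-8, 5])
step 1 (PUSH -17): [-8, 5, -17]
step 2 (SUB): [-8, 22]
step 3 (DUP): [-8, 22, 22]
step 4 (PUSH -82): [-8, 22, 22, -82]
step 5 (PUSH 8): [-8, 22, 22, -82, 8]

[-8, 22, 22, -82, 8]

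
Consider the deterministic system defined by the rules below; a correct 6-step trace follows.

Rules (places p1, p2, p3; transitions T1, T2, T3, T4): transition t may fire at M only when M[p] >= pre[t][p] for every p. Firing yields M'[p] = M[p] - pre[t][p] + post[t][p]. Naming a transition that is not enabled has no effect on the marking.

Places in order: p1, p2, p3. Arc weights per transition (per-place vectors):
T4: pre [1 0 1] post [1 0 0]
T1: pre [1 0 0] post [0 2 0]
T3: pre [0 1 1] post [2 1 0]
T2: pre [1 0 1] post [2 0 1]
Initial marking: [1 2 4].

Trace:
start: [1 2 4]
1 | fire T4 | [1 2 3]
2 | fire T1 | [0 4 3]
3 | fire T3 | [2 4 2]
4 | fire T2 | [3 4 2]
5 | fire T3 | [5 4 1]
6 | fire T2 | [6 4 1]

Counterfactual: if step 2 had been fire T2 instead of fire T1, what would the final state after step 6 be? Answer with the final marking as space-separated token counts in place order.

(re-executing from step 2 with the substitution; state before step 2: [1 2 3])
2 | fire T2 | [2 2 3]
3 | fire T3 | [4 2 2]
4 | fire T2 | [5 2 2]
5 | fire T3 | [7 2 1]
6 | fire T2 | [8 2 1]

8 2 1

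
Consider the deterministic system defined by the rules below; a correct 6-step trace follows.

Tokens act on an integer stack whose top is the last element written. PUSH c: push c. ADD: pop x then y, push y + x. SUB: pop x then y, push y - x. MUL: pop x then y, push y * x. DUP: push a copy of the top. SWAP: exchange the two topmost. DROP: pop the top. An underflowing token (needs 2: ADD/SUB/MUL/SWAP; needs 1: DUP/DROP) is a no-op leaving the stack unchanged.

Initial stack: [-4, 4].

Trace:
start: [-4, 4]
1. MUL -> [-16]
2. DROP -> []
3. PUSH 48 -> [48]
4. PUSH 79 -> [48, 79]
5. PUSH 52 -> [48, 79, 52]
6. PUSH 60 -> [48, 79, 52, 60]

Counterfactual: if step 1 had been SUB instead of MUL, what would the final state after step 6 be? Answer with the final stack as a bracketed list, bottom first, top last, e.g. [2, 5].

[48, 79, 52, 60]

(re-executing from step 1 with the substitution; state before step 1: [-4, 4])
1. SUB -> [-8]
2. DROP -> []
3. PUSH 48 -> [48]
4. PUSH 79 -> [48, 79]
5. PUSH 52 -> [48, 79, 52]
6. PUSH 60 -> [48, 79, 52, 60]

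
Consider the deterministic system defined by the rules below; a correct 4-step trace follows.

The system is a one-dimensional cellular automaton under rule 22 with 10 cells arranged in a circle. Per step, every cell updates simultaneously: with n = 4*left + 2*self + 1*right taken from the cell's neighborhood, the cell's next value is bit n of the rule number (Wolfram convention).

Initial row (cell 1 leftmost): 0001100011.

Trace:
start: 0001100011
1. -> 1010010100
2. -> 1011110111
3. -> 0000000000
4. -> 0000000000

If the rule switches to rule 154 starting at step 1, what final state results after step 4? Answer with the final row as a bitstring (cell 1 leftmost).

1000110001

(re-executing steps 1..4 under rule 154; state before step 1: 0001100011)
1. -> 1011010110
2. -> 0010000100
3. -> 0101001010
4. -> 1000110001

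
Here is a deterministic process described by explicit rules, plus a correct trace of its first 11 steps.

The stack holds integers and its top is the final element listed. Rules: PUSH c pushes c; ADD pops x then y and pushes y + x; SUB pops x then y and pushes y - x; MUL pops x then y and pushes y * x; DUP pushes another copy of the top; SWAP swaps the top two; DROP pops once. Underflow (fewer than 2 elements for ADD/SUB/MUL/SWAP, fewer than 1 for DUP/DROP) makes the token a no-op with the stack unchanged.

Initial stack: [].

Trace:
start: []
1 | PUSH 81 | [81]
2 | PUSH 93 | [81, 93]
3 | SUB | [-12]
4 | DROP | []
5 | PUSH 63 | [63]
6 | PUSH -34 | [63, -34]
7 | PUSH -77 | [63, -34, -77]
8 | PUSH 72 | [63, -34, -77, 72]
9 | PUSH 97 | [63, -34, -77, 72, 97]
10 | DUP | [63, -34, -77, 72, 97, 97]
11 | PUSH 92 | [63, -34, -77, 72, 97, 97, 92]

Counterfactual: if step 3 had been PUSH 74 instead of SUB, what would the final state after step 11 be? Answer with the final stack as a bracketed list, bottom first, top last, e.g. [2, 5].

[81, 93, 63, -34, -77, 72, 97, 97, 92]

(re-executing from step 3 with the substitution; state before step 3: [81, 93])
3 | PUSH 74 | [81, 93, 74]
4 | DROP | [81, 93]
5 | PUSH 63 | [81, 93, 63]
6 | PUSH -34 | [81, 93, 63, -34]
7 | PUSH -77 | [81, 93, 63, -34, -77]
8 | PUSH 72 | [81, 93, 63, -34, -77, 72]
9 | PUSH 97 | [81, 93, 63, -34, -77, 72, 97]
10 | DUP | [81, 93, 63, -34, -77, 72, 97, 97]
11 | PUSH 92 | [81, 93, 63, -34, -77, 72, 97, 97, 92]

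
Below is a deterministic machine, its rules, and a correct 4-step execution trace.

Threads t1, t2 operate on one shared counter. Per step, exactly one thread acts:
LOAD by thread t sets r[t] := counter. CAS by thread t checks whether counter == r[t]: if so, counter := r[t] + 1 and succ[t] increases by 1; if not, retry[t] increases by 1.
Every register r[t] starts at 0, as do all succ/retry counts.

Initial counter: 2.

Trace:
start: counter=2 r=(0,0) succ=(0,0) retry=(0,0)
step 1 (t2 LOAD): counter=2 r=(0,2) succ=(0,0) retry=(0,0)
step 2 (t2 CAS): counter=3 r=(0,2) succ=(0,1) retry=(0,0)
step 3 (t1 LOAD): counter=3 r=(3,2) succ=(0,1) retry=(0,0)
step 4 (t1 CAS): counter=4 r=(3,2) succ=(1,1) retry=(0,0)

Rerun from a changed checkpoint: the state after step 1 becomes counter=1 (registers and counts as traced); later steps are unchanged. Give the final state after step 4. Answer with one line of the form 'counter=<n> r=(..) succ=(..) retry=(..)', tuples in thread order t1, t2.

counter=2 r=(1,2) succ=(1,0) retry=(0,1)

state after step 1 := counter=1 r=(0,2) succ=(0,0) retry=(0,0)
step 2 (t2 CAS): counter=1 r=(0,2) succ=(0,0) retry=(0,1)
step 3 (t1 LOAD): counter=1 r=(1,2) succ=(0,0) retry=(0,1)
step 4 (t1 CAS): counter=2 r=(1,2) succ=(1,0) retry=(0,1)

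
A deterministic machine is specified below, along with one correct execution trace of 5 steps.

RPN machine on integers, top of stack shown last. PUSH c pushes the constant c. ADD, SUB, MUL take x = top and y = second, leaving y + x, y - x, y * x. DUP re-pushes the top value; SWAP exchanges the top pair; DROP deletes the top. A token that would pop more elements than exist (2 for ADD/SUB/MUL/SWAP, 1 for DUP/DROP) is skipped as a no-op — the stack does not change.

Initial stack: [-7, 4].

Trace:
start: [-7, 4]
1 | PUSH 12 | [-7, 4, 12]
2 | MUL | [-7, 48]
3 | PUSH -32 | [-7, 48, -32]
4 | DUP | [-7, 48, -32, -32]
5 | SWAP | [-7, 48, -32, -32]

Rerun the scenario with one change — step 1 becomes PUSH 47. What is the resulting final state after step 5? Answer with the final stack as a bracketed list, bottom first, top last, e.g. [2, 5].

(re-executing from step 1 with the substitution; state before step 1: [-7, 4])
1 | PUSH 47 | [-7, 4, 47]
2 | MUL | [-7, 188]
3 | PUSH -32 | [-7, 188, -32]
4 | DUP | [-7, 188, -32, -32]
5 | SWAP | [-7, 188, -32, -32]

[-7, 188, -32, -32]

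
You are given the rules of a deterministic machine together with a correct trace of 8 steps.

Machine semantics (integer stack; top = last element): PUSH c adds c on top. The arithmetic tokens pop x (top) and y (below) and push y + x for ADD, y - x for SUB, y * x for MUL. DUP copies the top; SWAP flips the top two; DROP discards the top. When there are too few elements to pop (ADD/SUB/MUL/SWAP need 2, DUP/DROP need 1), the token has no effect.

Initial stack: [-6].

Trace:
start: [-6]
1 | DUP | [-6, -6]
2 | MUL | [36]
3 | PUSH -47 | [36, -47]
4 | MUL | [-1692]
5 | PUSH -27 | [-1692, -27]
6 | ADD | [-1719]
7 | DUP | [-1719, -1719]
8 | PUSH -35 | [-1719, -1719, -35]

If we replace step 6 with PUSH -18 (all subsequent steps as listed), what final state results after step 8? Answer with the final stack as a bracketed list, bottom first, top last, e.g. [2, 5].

(re-executing from step 6 with the substitution; state before step 6: [-1692, -27])
6 | PUSH -18 | [-1692, -27, -18]
7 | DUP | [-1692, -27, -18, -18]
8 | PUSH -35 | [-1692, -27, -18, -18, -35]

[-1692, -27, -18, -18, -35]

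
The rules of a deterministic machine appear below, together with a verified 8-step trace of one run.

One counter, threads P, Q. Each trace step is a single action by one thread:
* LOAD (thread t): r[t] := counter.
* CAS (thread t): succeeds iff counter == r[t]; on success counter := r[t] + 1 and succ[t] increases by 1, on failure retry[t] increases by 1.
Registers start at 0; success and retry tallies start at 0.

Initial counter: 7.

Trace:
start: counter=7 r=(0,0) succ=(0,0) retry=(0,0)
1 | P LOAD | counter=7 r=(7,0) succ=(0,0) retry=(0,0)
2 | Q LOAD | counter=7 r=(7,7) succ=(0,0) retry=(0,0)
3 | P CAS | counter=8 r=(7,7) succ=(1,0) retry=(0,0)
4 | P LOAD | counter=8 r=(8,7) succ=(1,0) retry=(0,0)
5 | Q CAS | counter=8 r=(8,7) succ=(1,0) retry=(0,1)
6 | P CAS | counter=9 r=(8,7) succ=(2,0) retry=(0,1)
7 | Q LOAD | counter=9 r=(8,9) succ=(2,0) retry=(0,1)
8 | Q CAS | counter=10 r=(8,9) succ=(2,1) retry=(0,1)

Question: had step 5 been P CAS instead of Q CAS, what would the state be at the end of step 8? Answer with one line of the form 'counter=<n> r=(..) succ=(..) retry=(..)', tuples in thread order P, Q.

counter=10 r=(8,9) succ=(2,1) retry=(1,0)

(re-executing from step 5 with the substitution; state before step 5: counter=8 r=(8,7) succ=(1,0) retry=(0,0))
5 | P CAS | counter=9 r=(8,7) succ=(2,0) retry=(0,0)
6 | P CAS | counter=9 r=(8,7) succ=(2,0) retry=(1,0)
7 | Q LOAD | counter=9 r=(8,9) succ=(2,0) retry=(1,0)
8 | Q CAS | counter=10 r=(8,9) succ=(2,1) retry=(1,0)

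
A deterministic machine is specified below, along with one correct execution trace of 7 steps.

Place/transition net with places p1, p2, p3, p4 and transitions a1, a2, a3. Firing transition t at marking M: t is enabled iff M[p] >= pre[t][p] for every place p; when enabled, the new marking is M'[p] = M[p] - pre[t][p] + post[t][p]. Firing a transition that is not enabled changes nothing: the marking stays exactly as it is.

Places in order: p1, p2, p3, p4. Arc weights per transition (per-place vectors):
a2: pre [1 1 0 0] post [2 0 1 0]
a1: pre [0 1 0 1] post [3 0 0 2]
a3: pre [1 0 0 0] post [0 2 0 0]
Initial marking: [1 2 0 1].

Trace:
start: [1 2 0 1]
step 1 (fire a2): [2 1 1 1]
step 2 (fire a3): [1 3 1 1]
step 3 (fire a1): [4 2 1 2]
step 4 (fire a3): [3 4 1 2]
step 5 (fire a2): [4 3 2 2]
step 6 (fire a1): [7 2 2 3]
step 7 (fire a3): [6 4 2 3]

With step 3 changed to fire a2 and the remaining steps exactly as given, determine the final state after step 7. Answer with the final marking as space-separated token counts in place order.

(re-executing from step 3 with the substitution; state before step 3: [1 3 1 1])
step 3 (fire a2): [2 2 2 1]
step 4 (fire a3): [1 4 2 1]
step 5 (fire a2): [2 3 3 1]
step 6 (fire a1): [5 2 3 2]
step 7 (fire a3): [4 4 3 2]

4 4 3 2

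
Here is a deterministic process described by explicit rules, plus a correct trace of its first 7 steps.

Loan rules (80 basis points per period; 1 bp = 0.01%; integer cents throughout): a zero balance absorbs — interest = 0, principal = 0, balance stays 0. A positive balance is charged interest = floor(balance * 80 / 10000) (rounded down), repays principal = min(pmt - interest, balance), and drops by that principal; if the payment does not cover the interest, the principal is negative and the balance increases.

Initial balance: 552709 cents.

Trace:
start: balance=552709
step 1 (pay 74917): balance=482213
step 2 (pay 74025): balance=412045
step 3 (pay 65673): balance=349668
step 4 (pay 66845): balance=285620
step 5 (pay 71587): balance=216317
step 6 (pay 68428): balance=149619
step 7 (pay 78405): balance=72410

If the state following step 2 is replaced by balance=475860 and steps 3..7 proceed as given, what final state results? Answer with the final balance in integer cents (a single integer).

138819

state after step 2 := balance=475860
step 3 (pay 65673): balance=413993
step 4 (pay 66845): balance=350459
step 5 (pay 71587): balance=281675
step 6 (pay 68428): balance=215500
step 7 (pay 78405): balance=138819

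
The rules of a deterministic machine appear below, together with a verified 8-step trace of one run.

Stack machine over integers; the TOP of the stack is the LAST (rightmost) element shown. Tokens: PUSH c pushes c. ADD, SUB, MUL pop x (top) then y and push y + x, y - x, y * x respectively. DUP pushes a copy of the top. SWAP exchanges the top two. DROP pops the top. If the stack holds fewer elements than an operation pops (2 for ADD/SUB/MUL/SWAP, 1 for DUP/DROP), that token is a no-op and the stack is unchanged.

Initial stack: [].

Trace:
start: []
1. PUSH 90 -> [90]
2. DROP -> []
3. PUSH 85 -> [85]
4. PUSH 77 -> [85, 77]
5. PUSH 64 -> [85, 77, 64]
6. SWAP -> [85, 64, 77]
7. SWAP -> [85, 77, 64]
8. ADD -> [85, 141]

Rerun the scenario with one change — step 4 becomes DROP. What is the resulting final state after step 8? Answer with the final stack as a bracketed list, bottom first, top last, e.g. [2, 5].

(re-executing from step 4 with the substitution; state before step 4: [85])
4. DROP -> []
5. PUSH 64 -> [64]
6. SWAP -> [64]
7. SWAP -> [64]
8. ADD -> [64]

[64]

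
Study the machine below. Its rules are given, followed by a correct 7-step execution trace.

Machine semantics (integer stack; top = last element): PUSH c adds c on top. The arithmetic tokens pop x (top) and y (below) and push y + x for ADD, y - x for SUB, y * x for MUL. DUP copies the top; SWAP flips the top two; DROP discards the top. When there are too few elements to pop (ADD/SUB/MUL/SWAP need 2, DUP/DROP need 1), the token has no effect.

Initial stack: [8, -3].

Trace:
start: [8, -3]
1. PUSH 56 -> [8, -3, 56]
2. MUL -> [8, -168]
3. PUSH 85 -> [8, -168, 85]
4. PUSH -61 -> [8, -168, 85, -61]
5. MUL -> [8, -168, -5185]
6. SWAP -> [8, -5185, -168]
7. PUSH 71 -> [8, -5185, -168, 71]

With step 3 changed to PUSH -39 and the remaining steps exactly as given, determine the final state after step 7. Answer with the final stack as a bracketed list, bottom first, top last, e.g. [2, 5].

[8, 2379, -168, 71]

(re-executing from step 3 with the substitution; state before step 3: [8, -168])
3. PUSH -39 -> [8, -168, -39]
4. PUSH -61 -> [8, -168, -39, -61]
5. MUL -> [8, -168, 2379]
6. SWAP -> [8, 2379, -168]
7. PUSH 71 -> [8, 2379, -168, 71]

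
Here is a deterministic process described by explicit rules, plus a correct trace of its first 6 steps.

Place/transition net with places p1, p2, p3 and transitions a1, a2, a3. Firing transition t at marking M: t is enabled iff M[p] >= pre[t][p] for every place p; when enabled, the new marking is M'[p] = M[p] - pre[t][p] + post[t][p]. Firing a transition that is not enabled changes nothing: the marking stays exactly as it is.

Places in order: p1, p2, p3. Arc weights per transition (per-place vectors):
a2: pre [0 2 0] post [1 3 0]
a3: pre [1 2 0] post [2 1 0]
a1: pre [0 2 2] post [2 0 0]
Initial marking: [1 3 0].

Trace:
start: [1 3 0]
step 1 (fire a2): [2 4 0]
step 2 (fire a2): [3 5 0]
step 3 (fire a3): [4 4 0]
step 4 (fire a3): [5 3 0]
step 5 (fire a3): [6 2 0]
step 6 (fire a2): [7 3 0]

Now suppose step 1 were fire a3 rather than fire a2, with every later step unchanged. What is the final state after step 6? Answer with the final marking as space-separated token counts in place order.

(re-executing from step 1 with the substitution; state before step 1: [1 3 0])
step 1 (fire a3): [2 2 0]
step 2 (fire a2): [3 3 0]
step 3 (fire a3): [4 2 0]
step 4 (fire a3): [5 1 0]
step 5 (fire a3): [5 1 0]
step 6 (fire a2): [5 1 0]

5 1 0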